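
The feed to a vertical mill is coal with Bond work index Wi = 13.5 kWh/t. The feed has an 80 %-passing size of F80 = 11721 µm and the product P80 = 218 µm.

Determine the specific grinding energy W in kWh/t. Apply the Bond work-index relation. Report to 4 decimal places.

W = 7.8964 kWh/t

Bond: W = 10·Wi·(1/√P80 − 1/√F80)
1/√218 = 0.067729;  1/√11721 = 0.009237
W = 10·13.5·(0.067729 − 0.009237) = 7.8964 kWh/t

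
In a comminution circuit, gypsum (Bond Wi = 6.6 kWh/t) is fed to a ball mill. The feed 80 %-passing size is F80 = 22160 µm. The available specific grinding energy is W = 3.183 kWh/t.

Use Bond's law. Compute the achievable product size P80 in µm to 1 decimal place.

P80 = 331.2 µm

Bond:  W = 10 Wi (1/√P − 1/√F)
⇒ 1/√P80 = W/(10·Wi) + 1/√F80
  = 3.1830/(10·6.6) + 1/√22160 = 0.048227 + 0.006718 = 0.054945
P80 = (1/0.054945)² = 18.2001² = 331.24 µm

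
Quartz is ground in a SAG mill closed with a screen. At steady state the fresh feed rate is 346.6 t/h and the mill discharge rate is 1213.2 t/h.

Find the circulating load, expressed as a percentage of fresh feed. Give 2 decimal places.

CL = 250.03 %

Steady state: M = F + R.
R = M − F = 1213.2 − 346.6 = 866.6 t/h
CL = 100·R/F = 100·866.6/346.6 = 250.03 %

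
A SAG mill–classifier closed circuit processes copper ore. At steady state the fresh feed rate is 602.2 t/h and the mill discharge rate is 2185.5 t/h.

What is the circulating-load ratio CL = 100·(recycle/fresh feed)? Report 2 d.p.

M = F + R at steady state, so:
R = M − F = 2185.5 − 602.2 = 1583.3 t/h
CL = 100·R/F = 100·1583.3/602.2 = 262.92 %

CL = 262.92 %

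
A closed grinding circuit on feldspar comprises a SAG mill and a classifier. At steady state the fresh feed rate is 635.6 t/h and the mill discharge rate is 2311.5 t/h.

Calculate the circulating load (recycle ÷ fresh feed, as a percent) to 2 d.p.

Mill node: discharge = fresh + recycle.
R = M − F = 2311.5 − 635.6 = 1675.9 t/h
CL = 100·R/F = 100·1675.9/635.6 = 263.67 %

CL = 263.67 %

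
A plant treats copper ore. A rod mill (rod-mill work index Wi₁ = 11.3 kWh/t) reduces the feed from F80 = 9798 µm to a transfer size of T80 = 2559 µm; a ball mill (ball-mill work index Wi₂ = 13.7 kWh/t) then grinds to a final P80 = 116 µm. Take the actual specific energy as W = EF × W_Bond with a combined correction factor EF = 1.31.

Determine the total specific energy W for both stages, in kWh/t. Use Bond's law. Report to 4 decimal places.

W = 14.5464 kWh/t

W = 10 Wi / √P80 − 10 Wi / √F80
Stage 1 (9798→2559 µm, Wi₁=11.3): W₁ = 10·11.3·(0.019768 − 0.010103) = 1.0922 kWh/t
Stage 2 (2559→116 µm, Wi₂=13.7): W₂ = 10·13.7·(0.092848 − 0.019768) = 10.0119 kWh/t
W = W₁ + W₂ = 1.0922 + 10.0119 = 11.1041 kWh/t
Corrected W = EF·W_Bond = 1.31·11.1041 = 14.5464 kWh/t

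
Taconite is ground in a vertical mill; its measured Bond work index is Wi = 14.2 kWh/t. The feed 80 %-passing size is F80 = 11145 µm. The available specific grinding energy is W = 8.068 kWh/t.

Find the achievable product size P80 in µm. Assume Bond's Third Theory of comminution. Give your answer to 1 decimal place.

P80 = 227.6 µm

Bond:  W = 10 Wi (1/√P − 1/√F)
⇒ 1/√P80 = W/(10 Wi) + 1/√F80
  = 8.0680/(10·14.2) + 1/√11145 = 0.056817 + 0.009472 = 0.066289
P80 = (1/0.066289)² = 15.0854² = 227.57 µm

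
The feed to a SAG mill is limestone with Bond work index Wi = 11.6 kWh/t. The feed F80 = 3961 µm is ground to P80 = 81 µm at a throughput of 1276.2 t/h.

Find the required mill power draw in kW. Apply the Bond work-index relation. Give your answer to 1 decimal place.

P = 14096.6 kW

W = 10 Wi / √P80 − 10 Wi / √F80
W = 10·11.6·(1/√81 − 1/√3961) = 10·11.6·(0.095222) = 11.0458 kWh/t
P = W·T = 11.0458·1276.2 = 14096.6 kW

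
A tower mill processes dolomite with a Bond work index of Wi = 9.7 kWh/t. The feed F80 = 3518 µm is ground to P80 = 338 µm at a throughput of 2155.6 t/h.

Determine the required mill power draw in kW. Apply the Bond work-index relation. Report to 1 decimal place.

W = 10 Wi / √P80 − 10 Wi / √F80
W = 10·9.7·(1/√338 − 1/√3518) = 10·9.7·(0.037533) = 3.6407 kWh/t
P_mill = W·ṁ = 3.6407·2155.6 = 7847.9 kW

P = 7847.9 kW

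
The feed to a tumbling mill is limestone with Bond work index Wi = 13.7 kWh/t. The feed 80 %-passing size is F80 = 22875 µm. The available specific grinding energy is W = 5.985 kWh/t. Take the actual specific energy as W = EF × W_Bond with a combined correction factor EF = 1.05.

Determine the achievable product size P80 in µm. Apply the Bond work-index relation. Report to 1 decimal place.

W = 10 Wi (1/√P80 − 1/√F80)  [Bond]
W_Bond = W / EF = 5.985 / 1.05 = 5.7000 kWh/t
P80^(−½) = W_Bond/(10 Wi) + F80^(−½)
  = 5.7000/(10·13.7) + 1/√22875 = 0.041606 + 0.006612 = 0.048218
P80 = (1/0.048218)² = 20.7393² = 430.12 µm

P80 = 430.1 µm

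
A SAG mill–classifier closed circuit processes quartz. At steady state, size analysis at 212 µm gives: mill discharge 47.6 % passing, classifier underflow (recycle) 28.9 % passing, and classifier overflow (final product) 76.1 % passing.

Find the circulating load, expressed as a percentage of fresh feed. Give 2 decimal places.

Let r = R/F. Size balance at 212 µm:
r = (o − d)/(d − u)
r = (76.1 − 47.6)/(47.6 − 28.9) = 28.5/18.7 = 1.5241
CL = 100·r = 152.41 %

CL = 152.41 %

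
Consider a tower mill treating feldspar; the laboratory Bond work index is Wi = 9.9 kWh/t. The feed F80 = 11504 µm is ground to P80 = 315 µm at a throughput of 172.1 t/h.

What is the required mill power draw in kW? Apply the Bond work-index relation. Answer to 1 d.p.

P = 801.1 kW

Bond:  W = 10 Wi (1/√P − 1/√F)
W = 10·9.9·(1/√315 − 1/√11504) = 10·9.9·(0.047020) = 4.6550 kWh/t
P_mill = W·ṁ = 4.6550·172.1 = 801.1 kW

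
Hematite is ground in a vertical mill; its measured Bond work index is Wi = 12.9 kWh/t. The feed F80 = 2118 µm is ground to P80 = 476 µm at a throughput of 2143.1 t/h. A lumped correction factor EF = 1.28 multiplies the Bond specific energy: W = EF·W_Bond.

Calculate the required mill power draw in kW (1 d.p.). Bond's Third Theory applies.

P = 8530.4 kW

Bond: W = 10·Wi·(1/√P80 − 1/√F80)
W = 10·12.9·(1/√476 − 1/√2118) = 10·12.9·(0.024106) = 3.1097 kWh/t
Corrected W = EF·W_Bond = 1.28·3.1097 = 3.9804 kWh/t
P_mill = W·ṁ = 3.9804·2143.1 = 8530.4 kW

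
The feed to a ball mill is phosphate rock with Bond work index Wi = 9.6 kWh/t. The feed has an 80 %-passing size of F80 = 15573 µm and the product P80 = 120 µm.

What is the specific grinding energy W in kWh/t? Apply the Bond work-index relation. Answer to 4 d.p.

W = 7.9943 kWh/t

W = 10 Wi (P80^-0.5 − F80^-0.5)
1/√120 = 0.091287;  1/√15573 = 0.008013
W = 10·9.6·(0.091287 − 0.008013) = 7.9943 kWh/t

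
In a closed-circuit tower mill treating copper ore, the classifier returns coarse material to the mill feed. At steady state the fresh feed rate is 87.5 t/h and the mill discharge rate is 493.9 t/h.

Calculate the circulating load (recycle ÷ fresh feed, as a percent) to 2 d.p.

Discharge = new feed + return, hence
R = M − F = 493.9 − 87.5 = 406.4 t/h
CL = 100·R/F = 100·406.4/87.5 = 464.46 %

CL = 464.46 %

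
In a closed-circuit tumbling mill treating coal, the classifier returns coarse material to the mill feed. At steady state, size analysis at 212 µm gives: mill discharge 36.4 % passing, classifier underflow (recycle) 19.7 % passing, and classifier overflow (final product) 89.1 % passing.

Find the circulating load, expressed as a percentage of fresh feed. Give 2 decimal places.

Classifier node, passing 212 µm:
(1+r)·d = r·u + o ⇒ r = (o−d)/(d−u)
r = (89.1 − 36.4)/(36.4 − 19.7) = 52.7/16.7 = 3.1557
CL = 100·r = 315.57 %

CL = 315.57 %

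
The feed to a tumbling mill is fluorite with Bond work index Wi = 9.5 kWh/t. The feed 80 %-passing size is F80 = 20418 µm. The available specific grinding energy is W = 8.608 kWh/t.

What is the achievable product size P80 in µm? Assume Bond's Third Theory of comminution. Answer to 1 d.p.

W = 10 Wi / √P80 − 10 Wi / √F80
⇒ 1/√P80 = W/(10 Wi) + 1/√F80
  = 8.6080/(10·9.5) + 1/√20418 = 0.090611 + 0.006998 = 0.097609
P80 = (1/0.097609)² = 10.2450² = 104.96 µm

P80 = 105.0 µm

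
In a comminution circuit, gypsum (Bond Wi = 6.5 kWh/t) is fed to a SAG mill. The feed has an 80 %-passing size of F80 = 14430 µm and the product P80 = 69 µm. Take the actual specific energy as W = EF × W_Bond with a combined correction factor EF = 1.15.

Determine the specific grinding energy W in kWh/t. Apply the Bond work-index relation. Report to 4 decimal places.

W = 10 Wi (1/√P80 − 1/√F80)  [Bond]
1/√69 = 0.120386;  1/√14430 = 0.008325
W = 10·6.5·(0.120386 − 0.008325) = 7.2840 kWh/t
With EF = 1.15: W = 7.2840·1.15 = 8.3766 kWh/t

W = 8.3766 kWh/t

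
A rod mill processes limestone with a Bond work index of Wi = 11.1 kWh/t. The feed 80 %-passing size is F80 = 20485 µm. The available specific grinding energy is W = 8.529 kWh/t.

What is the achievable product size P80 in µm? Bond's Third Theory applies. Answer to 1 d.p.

W = 10 Wi (1/√P80 − 1/√F80)  [Bond]
⇒ 1/√P80 = W/(10 Wi) + 1/√F80
  = 8.5290/(10·11.1) + 1/√20485 = 0.076838 + 0.006987 = 0.083825
P80 = (1/0.083825)² = 11.9297² = 142.32 µm

P80 = 142.3 µm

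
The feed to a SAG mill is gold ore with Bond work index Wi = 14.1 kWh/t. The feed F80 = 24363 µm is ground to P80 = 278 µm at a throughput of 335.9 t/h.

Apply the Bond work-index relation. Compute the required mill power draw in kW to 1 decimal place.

P = 2537.1 kW

W_Bond = 10·Wi·(1/√P₈₀ − 1/√F₈₀)
W = 10·14.1·(1/√278 − 1/√24363) = 10·14.1·(0.053569) = 7.5533 kWh/t
P_mill = W·ṁ = 7.5533·335.9 = 2537.1 kW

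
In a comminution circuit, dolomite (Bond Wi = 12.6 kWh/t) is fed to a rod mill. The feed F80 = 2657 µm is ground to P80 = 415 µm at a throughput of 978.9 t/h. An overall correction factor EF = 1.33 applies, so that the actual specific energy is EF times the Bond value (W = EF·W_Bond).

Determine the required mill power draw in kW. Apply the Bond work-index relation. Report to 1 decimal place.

Bond: W = 10·Wi·(1/√P80 − 1/√F80)
W = 10·12.6·(1/√415 − 1/√2657) = 10·12.6·(0.029688) = 3.7407 kWh/t
W_actual = 1.33 × 3.7407 = 4.9751 kWh/t
P_mill = W·ṁ = 4.9751·978.9 = 4870.1 kW

P = 4870.1 kW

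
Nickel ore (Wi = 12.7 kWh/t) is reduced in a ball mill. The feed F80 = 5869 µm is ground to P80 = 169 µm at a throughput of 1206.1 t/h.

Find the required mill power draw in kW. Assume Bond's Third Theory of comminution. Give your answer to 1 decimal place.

P = 9783.2 kW

W = 10·Wi·(P80^(-½) − F80^(-½))
W = 10·12.7·(1/√169 − 1/√5869) = 10·12.7·(0.063870) = 8.1115 kWh/t
P = W·T = 8.1115·1206.1 = 9783.2 kW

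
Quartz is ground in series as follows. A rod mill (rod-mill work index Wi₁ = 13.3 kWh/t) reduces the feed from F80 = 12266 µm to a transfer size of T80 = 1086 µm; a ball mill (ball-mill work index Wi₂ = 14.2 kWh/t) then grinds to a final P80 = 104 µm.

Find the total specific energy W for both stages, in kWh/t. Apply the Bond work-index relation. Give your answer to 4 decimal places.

W = 10·Wi·[P80^(−½) − F80^(−½)]
Stage 1 (12266→1086 µm, Wi₁=13.3): W₁ = 10·13.3·(0.030345 − 0.009029) = 2.8350 kWh/t
Stage 2 (1086→104 µm, Wi₂=14.2): W₂ = 10·14.2·(0.098058 − 0.030345) = 9.6153 kWh/t
W = W₁ + W₂ = 2.8350 + 9.6153 = 12.4503 kWh/t

W = 12.4503 kWh/t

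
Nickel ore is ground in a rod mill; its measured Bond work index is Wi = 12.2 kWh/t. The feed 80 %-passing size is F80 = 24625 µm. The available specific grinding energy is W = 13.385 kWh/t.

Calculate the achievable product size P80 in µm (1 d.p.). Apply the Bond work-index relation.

Bond:  W = 10 Wi (1/√P − 1/√F)
1/√P80 = 1/√F80 + W/(10·Wi)
  = 13.3850/(10·12.2) + 1/√24625 = 0.109713 + 0.006373 = 0.116086
P80 = (1/0.116086)² = 8.6143² = 74.21 µm

P80 = 74.2 µm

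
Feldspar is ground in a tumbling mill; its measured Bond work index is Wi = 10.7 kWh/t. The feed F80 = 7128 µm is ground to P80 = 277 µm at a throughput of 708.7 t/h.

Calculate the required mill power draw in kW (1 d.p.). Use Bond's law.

W = 10 Wi / √P80 − 10 Wi / √F80
W = 10·10.7·(1/√277 − 1/√7128) = 10·10.7·(0.048240) = 5.1616 kWh/t
Power = W × throughput = 5.1616 kWh/t × 708.7 t/h = 3658.1 kW

P = 3658.1 kW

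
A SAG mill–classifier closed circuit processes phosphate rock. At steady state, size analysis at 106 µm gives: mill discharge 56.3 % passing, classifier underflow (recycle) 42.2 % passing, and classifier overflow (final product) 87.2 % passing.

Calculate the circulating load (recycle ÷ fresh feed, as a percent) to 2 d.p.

CL = 219.15 %

Two-product formula at 106 µm:
(1+r)·d = r·u + o ⇒ r = (o−d)/(d−u)
r = (87.2 − 56.3)/(56.3 − 42.2) = 30.9/14.1 = 2.1915
CL = 100·r = 219.15 %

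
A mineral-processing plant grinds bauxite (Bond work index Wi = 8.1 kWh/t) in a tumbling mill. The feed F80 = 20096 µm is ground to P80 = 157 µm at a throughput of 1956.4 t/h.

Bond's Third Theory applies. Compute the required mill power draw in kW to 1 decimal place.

P = 11529.3 kW

Bond:  W = 10 Wi (1/√P − 1/√F)
W = 10·8.1·(1/√157 − 1/√20096) = 10·8.1·(0.072755) = 5.8931 kWh/t
P_mill = W·ṁ = 5.8931·1956.4 = 11529.3 kW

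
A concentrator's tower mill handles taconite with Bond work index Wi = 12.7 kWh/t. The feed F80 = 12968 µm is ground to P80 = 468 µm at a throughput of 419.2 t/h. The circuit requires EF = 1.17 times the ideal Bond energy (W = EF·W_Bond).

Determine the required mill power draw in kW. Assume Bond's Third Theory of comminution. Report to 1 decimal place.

P = 2332.3 kW

Bond: W = 10·Wi·(1/√P80 − 1/√F80)
W = 10·12.7·(1/√468 − 1/√12968) = 10·12.7·(0.037444) = 4.7553 kWh/t
W_actual = 1.17 × 4.7553 = 5.5637 kWh/t
Power = W × throughput = 5.5637 kWh/t × 419.2 t/h = 2332.3 kW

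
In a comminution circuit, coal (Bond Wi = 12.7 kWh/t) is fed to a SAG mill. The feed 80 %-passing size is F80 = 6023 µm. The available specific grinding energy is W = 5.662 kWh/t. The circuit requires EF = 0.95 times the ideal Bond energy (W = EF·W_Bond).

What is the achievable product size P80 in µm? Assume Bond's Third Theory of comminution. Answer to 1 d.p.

P80 = 279.5 µm

W = 10·Wi·(P80^(-½) − F80^(-½))
W_Bond = W / EF = 5.662 / 0.95 = 5.9600 kWh/t
⇒ 1/√P80 = W_Bond/(10 Wi) + 1/√F80
  = 5.9600/(10·12.7) + 1/√6023 = 0.046929 + 0.012885 = 0.059814
P80 = (1/0.059814)² = 16.7184² = 279.50 µm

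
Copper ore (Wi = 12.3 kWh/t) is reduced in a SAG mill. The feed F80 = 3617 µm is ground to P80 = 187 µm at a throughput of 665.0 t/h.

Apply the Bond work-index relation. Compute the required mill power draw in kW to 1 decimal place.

Bond: W = 10·Wi·(1/√P80 − 1/√F80)
W = 10·12.3·(1/√187 − 1/√3617) = 10·12.3·(0.056500) = 6.9495 kWh/t
P = W·T = 6.9495·665.0 = 4621.4 kW

P = 4621.4 kW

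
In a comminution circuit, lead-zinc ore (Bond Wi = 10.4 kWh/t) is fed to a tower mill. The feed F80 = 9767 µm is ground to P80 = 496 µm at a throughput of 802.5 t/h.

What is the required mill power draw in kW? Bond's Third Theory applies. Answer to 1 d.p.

P = 2903.0 kW

W = 10·Wi·[P80^(−½) − F80^(−½)]
W = 10·10.4·(1/√496 − 1/√9767) = 10·10.4·(0.034783) = 3.6174 kWh/t
Power = W × throughput = 3.6174 kWh/t × 802.5 t/h = 2903.0 kW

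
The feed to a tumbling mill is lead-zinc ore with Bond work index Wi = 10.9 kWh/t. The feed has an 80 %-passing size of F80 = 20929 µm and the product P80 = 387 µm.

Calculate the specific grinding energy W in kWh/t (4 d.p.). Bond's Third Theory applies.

W = 10·Wi·(P80^(-½) − F80^(-½))
1/√387 = 0.050833;  1/√20929 = 0.006912
W = 10·10.9·(0.050833 − 0.006912) = 4.7873 kWh/t

W = 4.7873 kWh/t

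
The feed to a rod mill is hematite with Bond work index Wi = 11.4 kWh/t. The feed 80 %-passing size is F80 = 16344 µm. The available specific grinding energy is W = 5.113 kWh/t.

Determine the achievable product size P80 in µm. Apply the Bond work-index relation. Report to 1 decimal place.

P80 = 360.4 µm

Bond: W = 10·Wi·(1/√P80 − 1/√F80)
P80^-0.5 = F80^-0.5 + W/(10 Wi)
  = 5.1130/(10·11.4) + 1/√16344 = 0.044851 + 0.007822 = 0.052673
P80 = (1/0.052673)² = 18.9851² = 360.43 µm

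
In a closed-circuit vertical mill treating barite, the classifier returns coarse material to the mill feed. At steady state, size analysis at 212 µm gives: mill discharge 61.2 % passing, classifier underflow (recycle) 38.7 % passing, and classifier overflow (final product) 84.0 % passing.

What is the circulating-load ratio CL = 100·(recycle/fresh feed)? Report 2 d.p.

Classifier node, passing 212 µm:
(1+r)·d = r·u + o ⇒ r = (o−d)/(d−u)
r = (84.0 − 61.2)/(61.2 − 38.7) = 22.8/22.5 = 1.0133
CL = 100·r = 101.33 %

CL = 101.33 %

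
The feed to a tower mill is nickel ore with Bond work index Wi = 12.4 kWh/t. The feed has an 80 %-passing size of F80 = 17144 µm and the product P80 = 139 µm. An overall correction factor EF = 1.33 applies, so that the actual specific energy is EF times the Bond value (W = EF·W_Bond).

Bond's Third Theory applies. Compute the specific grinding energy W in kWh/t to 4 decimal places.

W = 12.7288 kWh/t

W = 10 Wi (1/√P80 − 1/√F80)  [Bond]
1/√139 = 0.084819;  1/√17144 = 0.007637
W = 10·12.4·(0.084819 − 0.007637) = 9.5705 kWh/t
Corrected W = EF·W_Bond = 1.33·9.5705 = 12.7288 kWh/t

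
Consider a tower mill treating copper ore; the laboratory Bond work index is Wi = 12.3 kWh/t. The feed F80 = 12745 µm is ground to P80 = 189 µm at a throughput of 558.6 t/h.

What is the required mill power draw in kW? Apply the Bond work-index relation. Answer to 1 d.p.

P = 4389.2 kW

Bond:  W = 10 Wi (1/√P − 1/√F)
W = 10·12.3·(1/√189 − 1/√12745) = 10·12.3·(0.063881) = 7.8574 kWh/t
Power = W × throughput = 7.8574 kWh/t × 558.6 t/h = 4389.2 kW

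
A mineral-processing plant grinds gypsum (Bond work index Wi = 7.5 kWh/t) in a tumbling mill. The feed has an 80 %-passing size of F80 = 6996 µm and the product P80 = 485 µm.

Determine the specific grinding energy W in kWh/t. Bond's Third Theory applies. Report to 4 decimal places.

W = 10 Wi (P80^-0.5 − F80^-0.5)
1/√485 = 0.045408;  1/√6996 = 0.011956
W = 10·7.5·(0.045408 − 0.011956) = 2.5089 kWh/t

W = 2.5089 kWh/t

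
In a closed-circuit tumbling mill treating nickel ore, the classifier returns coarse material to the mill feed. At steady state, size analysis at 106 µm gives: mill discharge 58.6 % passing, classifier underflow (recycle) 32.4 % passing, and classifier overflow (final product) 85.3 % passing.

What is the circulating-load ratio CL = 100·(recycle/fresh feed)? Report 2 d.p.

Two-product formula at 106 µm:
(1+r)·d = r·u + o ⇒ r = (o−d)/(d−u)
r = (85.3 − 58.6)/(58.6 − 32.4) = 26.7/26.2 = 1.0191
CL = 100·r = 101.91 %

CL = 101.91 %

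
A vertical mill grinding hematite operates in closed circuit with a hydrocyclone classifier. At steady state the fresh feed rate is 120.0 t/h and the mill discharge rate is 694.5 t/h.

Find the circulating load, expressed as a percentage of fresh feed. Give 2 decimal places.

CL = 478.75 %

M = F + R at steady state, so:
R = M − F = 694.5 − 120.0 = 574.5 t/h
CL = 100·R/F = 100·574.5/120.0 = 478.75 %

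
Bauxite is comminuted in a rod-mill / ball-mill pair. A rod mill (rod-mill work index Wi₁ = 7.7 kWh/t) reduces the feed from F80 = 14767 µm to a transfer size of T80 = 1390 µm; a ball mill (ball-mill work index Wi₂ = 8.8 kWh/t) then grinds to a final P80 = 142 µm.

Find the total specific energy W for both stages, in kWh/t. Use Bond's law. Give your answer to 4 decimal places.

W = 10 Wi (P80^-0.5 − F80^-0.5)
Stage 1 (14767→1390 µm, Wi₁=7.7): W₁ = 10·7.7·(0.026822 − 0.008229) = 1.4317 kWh/t
Stage 2 (1390→142 µm, Wi₂=8.8): W₂ = 10·8.8·(0.083918 − 0.026822) = 5.0245 kWh/t
W = W₁ + W₂ = 1.4317 + 5.0245 = 6.4561 kWh/t

W = 6.4561 kWh/t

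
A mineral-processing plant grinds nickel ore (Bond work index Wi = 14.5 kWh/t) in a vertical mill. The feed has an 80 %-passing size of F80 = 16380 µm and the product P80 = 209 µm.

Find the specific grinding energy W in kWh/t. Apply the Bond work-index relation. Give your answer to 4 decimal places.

W = 8.8969 kWh/t

W = 10·Wi·(P80^(-½) − F80^(-½))
1/√209 = 0.069171;  1/√16380 = 0.007813
W = 10·14.5·(0.069171 − 0.007813) = 8.8969 kWh/t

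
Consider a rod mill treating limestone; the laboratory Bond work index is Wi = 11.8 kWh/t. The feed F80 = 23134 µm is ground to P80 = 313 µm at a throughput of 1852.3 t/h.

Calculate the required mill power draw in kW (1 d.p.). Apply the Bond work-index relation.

Bond: W = 10·Wi·(1/√P80 − 1/√F80)
W = 10·11.8·(1/√313 − 1/√23134) = 10·11.8·(0.049949) = 5.8939 kWh/t
Power = W × throughput = 5.8939 kWh/t × 1852.3 t/h = 10917.3 kW

P = 10917.3 kW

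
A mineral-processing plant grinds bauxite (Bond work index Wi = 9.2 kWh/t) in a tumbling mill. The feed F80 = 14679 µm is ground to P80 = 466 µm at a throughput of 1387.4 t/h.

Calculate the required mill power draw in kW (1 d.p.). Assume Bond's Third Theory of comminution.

P = 4859.3 kW

Bond:  W = 10 Wi (1/√P − 1/√F)
W = 10·9.2·(1/√466 − 1/√14679) = 10·9.2·(0.038070) = 3.5025 kWh/t
Mill draw = 3.5025 × 1387.4 = 4859.3 kW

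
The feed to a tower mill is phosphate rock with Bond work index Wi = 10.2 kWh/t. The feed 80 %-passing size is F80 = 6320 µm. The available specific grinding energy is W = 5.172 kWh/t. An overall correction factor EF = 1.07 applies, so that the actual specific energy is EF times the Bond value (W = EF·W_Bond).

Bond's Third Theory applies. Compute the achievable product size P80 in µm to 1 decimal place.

Bond: W = 10·Wi·(1/√P80 − 1/√F80)
W_Bond = W / EF = 5.172 / 1.07 = 4.8336 kWh/t
1/√P80 = 1/√F80 + W_Bond/(10·Wi)
  = 4.8336/(10·10.2) + 1/√6320 = 0.047389 + 0.012579 = 0.059968
P80 = (1/0.059968)² = 16.6757² = 278.08 µm

P80 = 278.1 µm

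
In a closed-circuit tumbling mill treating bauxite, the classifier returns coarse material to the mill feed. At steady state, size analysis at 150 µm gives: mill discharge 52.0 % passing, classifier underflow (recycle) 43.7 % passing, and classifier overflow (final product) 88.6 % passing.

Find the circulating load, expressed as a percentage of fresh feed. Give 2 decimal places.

CL = 440.96 %

Classifier node, passing 150 µm:
(1+r)d = ru + o → r = (o−d)/(d−u)
r = (88.6 − 52.0)/(52.0 − 43.7) = 36.6/8.3 = 4.4096
CL = 100·r = 440.96 %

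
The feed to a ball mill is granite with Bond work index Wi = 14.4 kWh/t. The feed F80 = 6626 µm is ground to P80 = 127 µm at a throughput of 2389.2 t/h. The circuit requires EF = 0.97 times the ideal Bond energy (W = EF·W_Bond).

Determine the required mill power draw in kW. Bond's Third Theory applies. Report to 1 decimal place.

P = 25513.4 kW

W = 10 Wi (P80^-0.5 − F80^-0.5)
W = 10·14.4·(1/√127 − 1/√6626) = 10·14.4·(0.076451) = 11.0089 kWh/t
With EF = 0.97: W = 11.0089·0.97 = 10.6786 kWh/t
P_mill = W·ṁ = 10.6786·2389.2 = 25513.4 kW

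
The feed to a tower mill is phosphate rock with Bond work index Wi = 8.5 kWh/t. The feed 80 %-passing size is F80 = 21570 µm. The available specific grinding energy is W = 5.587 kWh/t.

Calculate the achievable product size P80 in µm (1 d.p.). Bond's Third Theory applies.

W_Bond = 10·Wi·(1/√P₈₀ − 1/√F₈₀)
1/√P80 = 1/√F80 + W/(10·Wi)
  = 5.5870/(10·8.5) + 1/√21570 = 0.065729 + 0.006809 = 0.072538
P80 = (1/0.072538)² = 13.7858² = 190.05 µm

P80 = 190.0 µm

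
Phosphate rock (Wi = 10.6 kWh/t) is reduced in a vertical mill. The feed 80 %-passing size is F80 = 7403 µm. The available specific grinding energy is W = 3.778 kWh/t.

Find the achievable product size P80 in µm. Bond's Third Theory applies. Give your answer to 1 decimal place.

W = 10 Wi (1/√P80 − 1/√F80)  [Bond]
P80^-0.5 = F80^-0.5 + W/(10 Wi)
  = 3.7780/(10·10.6) + 1/√7403 = 0.035642 + 0.011622 = 0.047264
P80 = (1/0.047264)² = 21.1578² = 447.65 µm

P80 = 447.7 µm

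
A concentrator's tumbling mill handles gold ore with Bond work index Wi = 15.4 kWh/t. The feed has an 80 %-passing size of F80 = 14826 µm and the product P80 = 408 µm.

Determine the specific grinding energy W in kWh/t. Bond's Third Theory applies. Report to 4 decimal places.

W = 6.3594 kWh/t

Bond: W = 10·Wi·(1/√P80 − 1/√F80)
1/√408 = 0.049507;  1/√14826 = 0.008213
W = 10·15.4·(0.049507 − 0.008213) = 6.3594 kWh/t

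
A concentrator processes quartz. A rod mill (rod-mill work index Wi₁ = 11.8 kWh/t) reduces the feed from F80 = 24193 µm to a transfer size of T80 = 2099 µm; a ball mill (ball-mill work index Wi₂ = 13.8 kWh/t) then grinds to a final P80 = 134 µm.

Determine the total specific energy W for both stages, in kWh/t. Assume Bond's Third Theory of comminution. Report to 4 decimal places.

W = 10.7262 kWh/t

W_Bond = 10·Wi·(1/√P₈₀ − 1/√F₈₀)
Stage 1 (24193→2099 µm, Wi₁=11.8): W₁ = 10·11.8·(0.021827 − 0.006429) = 1.8169 kWh/t
Stage 2 (2099→134 µm, Wi₂=13.8): W₂ = 10·13.8·(0.086387 − 0.021827) = 8.9093 kWh/t
W = W₁ + W₂ = 1.8169 + 8.9093 = 10.7262 kWh/t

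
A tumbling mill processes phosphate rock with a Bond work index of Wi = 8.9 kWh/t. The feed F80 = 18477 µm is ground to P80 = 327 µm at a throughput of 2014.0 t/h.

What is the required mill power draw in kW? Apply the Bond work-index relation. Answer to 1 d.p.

Bond:  W = 10 Wi (1/√P − 1/√F)
W = 10·8.9·(1/√327 − 1/√18477) = 10·8.9·(0.047943) = 4.2670 kWh/t
P_mill = W·ṁ = 4.2670·2014.0 = 8593.7 kW

P = 8593.7 kW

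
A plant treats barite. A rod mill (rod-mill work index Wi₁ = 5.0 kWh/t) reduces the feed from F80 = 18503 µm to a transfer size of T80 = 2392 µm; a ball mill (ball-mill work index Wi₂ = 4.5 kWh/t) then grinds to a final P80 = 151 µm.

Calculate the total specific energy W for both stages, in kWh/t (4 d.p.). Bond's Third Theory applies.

W = 10·Wi·(P80^(-½) − F80^(-½))
Stage 1 (18503→2392 µm, Wi₁=5.0): W₁ = 10·5.0·(0.020447 − 0.007352) = 0.6547 kWh/t
Stage 2 (2392→151 µm, Wi₂=4.5): W₂ = 10·4.5·(0.081379 − 0.020447) = 2.7420 kWh/t
W = W₁ + W₂ = 0.6547 + 2.7420 = 3.3967 kWh/t

W = 3.3967 kWh/t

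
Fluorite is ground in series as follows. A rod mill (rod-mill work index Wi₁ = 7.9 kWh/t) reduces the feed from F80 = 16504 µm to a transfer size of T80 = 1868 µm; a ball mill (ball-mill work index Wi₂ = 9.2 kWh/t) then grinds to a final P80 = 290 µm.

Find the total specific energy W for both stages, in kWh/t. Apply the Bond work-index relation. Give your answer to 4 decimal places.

W = 10·Wi·(P80^(-½) − F80^(-½))
Stage 1 (16504→1868 µm, Wi₁=7.9): W₁ = 10·7.9·(0.023137 − 0.007784) = 1.2129 kWh/t
Stage 2 (1868→290 µm, Wi₂=9.2): W₂ = 10·9.2·(0.058722 − 0.023137) = 3.2738 kWh/t
W = W₁ + W₂ = 1.2129 + 3.2738 = 4.4867 kWh/t

W = 4.4867 kWh/t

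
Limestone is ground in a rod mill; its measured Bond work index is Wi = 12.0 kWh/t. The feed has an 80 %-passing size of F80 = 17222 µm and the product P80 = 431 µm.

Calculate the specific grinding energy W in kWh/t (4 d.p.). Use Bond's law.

W = 4.8658 kWh/t

W_Bond = 10·Wi·(1/√P₈₀ − 1/√F₈₀)
1/√431 = 0.048168;  1/√17222 = 0.007620
W = 10·12.0·(0.048168 − 0.007620) = 4.8658 kWh/t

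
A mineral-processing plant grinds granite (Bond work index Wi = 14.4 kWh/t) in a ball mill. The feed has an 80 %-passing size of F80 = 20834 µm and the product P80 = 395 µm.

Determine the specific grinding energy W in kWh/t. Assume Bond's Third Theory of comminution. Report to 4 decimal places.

W = 10 Wi / √P80 − 10 Wi / √F80
1/√395 = 0.050315;  1/√20834 = 0.006928
W = 10·14.4·(0.050315 − 0.006928) = 6.2478 kWh/t

W = 6.2478 kWh/t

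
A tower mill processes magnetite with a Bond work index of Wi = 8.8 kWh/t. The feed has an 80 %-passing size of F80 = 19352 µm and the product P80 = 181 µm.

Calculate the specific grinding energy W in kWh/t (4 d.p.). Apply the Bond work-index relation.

W = 10 Wi / √P80 − 10 Wi / √F80
1/√181 = 0.074329;  1/√19352 = 0.007188
W = 10·8.8·(0.074329 − 0.007188) = 5.9084 kWh/t

W = 5.9084 kWh/t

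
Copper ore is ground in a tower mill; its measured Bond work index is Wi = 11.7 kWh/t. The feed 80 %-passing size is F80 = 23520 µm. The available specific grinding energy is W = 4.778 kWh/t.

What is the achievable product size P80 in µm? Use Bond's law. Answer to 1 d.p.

W_Bond = 10·Wi·(1/√P₈₀ − 1/√F₈₀)
P80^-0.5 = F80^-0.5 + W/(10 Wi)
  = 4.7780/(10·11.7) + 1/√23520 = 0.040838 + 0.006521 = 0.047358
P80 = (1/0.047358)² = 21.1157² = 445.87 µm

P80 = 445.9 µm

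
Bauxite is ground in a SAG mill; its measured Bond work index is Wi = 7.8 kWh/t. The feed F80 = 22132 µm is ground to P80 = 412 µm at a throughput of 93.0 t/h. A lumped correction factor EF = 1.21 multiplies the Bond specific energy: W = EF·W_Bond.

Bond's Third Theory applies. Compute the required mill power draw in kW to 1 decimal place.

P = 373.4 kW

W = 10 Wi / √P80 − 10 Wi / √F80
W = 10·7.8·(1/√412 − 1/√22132) = 10·7.8·(0.042545) = 3.3185 kWh/t
W_actual = 1.21 × 3.3185 = 4.0154 kWh/t
Power = W × throughput = 4.0154 kWh/t × 93.0 t/h = 373.4 kW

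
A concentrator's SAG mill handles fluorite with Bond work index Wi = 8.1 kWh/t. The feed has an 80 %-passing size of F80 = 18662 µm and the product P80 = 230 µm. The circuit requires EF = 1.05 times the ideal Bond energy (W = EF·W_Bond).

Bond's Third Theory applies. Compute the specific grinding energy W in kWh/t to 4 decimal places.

W = 10 Wi (P80^-0.5 − F80^-0.5)
1/√230 = 0.065938;  1/√18662 = 0.007320
W = 10·8.1·(0.065938 − 0.007320) = 4.7480 kWh/t
Corrected W = EF·W_Bond = 1.05·4.7480 = 4.9855 kWh/t

W = 4.9855 kWh/t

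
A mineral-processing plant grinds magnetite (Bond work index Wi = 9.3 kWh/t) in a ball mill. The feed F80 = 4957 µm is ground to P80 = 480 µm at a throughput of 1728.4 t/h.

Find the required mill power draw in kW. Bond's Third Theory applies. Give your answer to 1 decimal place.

P = 5053.7 kW

W = 10·Wi·(P80^(-½) − F80^(-½))
W = 10·9.3·(1/√480 − 1/√4957) = 10·9.3·(0.031440) = 2.9239 kWh/t
P = W·T = 2.9239·1728.4 = 5053.7 kW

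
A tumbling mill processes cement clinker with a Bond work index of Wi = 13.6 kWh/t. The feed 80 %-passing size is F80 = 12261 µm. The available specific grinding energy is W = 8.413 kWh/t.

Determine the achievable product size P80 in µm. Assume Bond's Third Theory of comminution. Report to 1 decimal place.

P80 = 199.0 µm

Bond:  W = 10 Wi (1/√P − 1/√F)
⇒ 1/√P80 = W/(10·Wi) + 1/√F80
  = 8.4130/(10·13.6) + 1/√12261 = 0.061860 + 0.009031 = 0.070891
P80 = (1/0.070891)² = 14.1061² = 198.98 µm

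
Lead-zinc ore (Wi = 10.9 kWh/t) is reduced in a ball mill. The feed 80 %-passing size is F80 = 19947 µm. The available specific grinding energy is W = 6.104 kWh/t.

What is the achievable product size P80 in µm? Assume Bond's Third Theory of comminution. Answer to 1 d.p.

W = 10 Wi (1/√P80 − 1/√F80)  [Bond]
1/√P80 = 1/√F80 + W/(10·Wi)
  = 6.1040/(10·10.9) + 1/√19947 = 0.056000 + 0.007080 = 0.063080
P80 = (1/0.063080)² = 15.8528² = 251.31 µm

P80 = 251.3 µm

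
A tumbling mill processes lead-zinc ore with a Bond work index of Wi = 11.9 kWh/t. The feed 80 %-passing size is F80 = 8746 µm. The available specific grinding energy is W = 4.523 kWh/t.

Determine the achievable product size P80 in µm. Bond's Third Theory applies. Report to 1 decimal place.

P80 = 421.6 µm

Bond: W = 10·Wi·(1/√P80 − 1/√F80)
P80^-0.5 = F80^-0.5 + W/(10 Wi)
  = 4.5230/(10·11.9) + 1/√8746 = 0.038008 + 0.010693 = 0.048701
P80 = (1/0.048701)² = 20.5333² = 421.62 µm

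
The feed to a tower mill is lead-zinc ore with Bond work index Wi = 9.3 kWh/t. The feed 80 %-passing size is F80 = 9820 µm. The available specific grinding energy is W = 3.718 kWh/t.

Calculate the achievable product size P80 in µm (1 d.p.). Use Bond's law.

Bond:  W = 10 Wi (1/√P − 1/√F)
⇒ 1/√P80 = W/(10·Wi) + 1/√F80
  = 3.7180/(10·9.3) + 1/√9820 = 0.039978 + 0.010091 = 0.050070
P80 = (1/0.050070)² = 19.9721² = 398.89 µm

P80 = 398.9 µm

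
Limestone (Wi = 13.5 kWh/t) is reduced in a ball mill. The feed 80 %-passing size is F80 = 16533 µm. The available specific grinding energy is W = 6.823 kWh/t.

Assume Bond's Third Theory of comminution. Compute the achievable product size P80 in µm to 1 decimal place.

P80 = 294.0 µm

W = 10·Wi·[P80^(−½) − F80^(−½)]
⇒ 1/√P80 = W/(10 Wi) + 1/√F80
  = 6.8230/(10·13.5) + 1/√16533 = 0.050541 + 0.007777 = 0.058318
P80 = (1/0.058318)² = 17.1474² = 294.03 µm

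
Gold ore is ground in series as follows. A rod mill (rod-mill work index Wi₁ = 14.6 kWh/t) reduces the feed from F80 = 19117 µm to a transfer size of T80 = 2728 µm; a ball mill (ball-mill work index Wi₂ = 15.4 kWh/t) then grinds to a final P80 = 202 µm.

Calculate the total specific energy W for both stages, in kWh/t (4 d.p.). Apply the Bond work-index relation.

Bond: W = 10·Wi·(1/√P80 − 1/√F80)
Stage 1 (19117→2728 µm, Wi₁=14.6): W₁ = 10·14.6·(0.019146 − 0.007233) = 1.7394 kWh/t
Stage 2 (2728→202 µm, Wi₂=15.4): W₂ = 10·15.4·(0.070360 − 0.019146) = 7.8869 kWh/t
W = W₁ + W₂ = 1.7394 + 7.8869 = 9.6263 kWh/t

W = 9.6263 kWh/t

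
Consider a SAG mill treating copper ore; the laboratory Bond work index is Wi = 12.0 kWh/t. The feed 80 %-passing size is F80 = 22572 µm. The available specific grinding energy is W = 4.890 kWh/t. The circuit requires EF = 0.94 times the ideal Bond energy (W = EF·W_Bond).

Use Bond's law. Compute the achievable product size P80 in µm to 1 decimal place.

Bond:  W = 10 Wi (1/√P − 1/√F)
W_Bond = W / EF = 4.890 / 0.94 = 5.2021 kWh/t
⇒ 1/√P80 = W_Bond/(10·Wi) + 1/√F80
  = 5.2021/(10·12.0) + 1/√22572 = 0.043351 + 0.006656 = 0.050007
P80 = (1/0.050007)² = 19.9972² = 399.89 µm

P80 = 399.9 µm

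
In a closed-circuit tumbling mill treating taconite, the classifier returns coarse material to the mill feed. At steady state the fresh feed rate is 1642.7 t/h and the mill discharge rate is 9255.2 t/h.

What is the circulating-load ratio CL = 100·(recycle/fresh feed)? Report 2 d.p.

Mill node: discharge = fresh + recycle.
R = M − F = 9255.2 − 1642.7 = 7612.5 t/h
CL = 100·R/F = 100·7612.5/1642.7 = 463.41 %

CL = 463.41 %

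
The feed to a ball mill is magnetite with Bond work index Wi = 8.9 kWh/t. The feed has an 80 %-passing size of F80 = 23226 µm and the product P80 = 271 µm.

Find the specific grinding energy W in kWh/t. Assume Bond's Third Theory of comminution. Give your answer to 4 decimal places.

W_Bond = 10·Wi·(1/√P₈₀ − 1/√F₈₀)
1/√271 = 0.060746;  1/√23226 = 0.006562
W = 10·8.9·(0.060746 − 0.006562) = 4.8224 kWh/t

W = 4.8224 kWh/t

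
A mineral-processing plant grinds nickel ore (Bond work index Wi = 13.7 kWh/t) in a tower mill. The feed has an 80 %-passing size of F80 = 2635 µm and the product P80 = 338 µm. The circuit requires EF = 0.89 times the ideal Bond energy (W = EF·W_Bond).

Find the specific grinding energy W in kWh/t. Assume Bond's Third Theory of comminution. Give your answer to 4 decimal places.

W = 10 Wi (1/√P80 − 1/√F80)  [Bond]
1/√338 = 0.054393;  1/√2635 = 0.019481
W = 10·13.7·(0.054393 − 0.019481) = 4.7829 kWh/t
Apply correction: 4.7829 × 0.89 = 4.2568 kWh/t

W = 4.2568 kWh/t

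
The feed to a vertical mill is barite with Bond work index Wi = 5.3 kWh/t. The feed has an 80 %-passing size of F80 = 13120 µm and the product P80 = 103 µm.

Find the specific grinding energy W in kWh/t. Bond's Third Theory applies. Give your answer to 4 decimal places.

W = 10 Wi / √P80 − 10 Wi / √F80
1/√103 = 0.098533;  1/√13120 = 0.008730
W = 10·5.3·(0.098533 − 0.008730) = 4.7595 kWh/t

W = 4.7595 kWh/t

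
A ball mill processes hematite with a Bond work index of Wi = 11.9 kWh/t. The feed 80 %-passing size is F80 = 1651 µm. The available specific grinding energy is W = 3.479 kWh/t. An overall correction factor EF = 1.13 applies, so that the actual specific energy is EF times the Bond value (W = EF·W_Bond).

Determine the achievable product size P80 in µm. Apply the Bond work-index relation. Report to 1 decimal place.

W = 10 Wi / √P80 − 10 Wi / √F80
W_Bond = W / EF = 3.479 / 1.13 = 3.0788 kWh/t
⇒ 1/√P80 = W_Bond/(10·Wi) + 1/√F80
  = 3.0788/(10·11.9) + 1/√1651 = 0.025872 + 0.024611 = 0.050483
P80 = (1/0.050483)² = 19.8087² = 392.39 µm

P80 = 392.4 µm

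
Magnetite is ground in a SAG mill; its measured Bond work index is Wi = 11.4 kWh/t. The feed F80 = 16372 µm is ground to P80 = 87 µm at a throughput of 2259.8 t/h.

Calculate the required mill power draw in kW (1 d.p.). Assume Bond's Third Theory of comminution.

W_Bond = 10·Wi·(1/√P₈₀ − 1/√F₈₀)
W = 10·11.4·(1/√87 − 1/√16372) = 10·11.4·(0.099396) = 11.3311 kWh/t
P_mill = W·ṁ = 11.3311·2259.8 = 25606.1 kW

P = 25606.1 kW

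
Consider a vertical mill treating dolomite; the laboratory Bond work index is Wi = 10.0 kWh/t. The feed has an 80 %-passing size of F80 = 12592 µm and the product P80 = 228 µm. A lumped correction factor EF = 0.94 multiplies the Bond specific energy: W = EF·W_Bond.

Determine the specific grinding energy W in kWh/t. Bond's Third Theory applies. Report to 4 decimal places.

W = 5.3876 kWh/t

W = 10 Wi / √P80 − 10 Wi / √F80
1/√228 = 0.066227;  1/√12592 = 0.008912
W = 10·10.0·(0.066227 − 0.008912) = 5.7315 kWh/t
Apply correction: 5.7315 × 0.94 = 5.3876 kWh/t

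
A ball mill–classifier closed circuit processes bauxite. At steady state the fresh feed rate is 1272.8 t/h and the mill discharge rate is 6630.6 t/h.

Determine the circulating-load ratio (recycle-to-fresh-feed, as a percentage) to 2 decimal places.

M = F + R at steady state, so:
R = M − F = 6630.6 − 1272.8 = 5357.8 t/h
CL = 100·R/F = 100·5357.8/1272.8 = 420.95 %

CL = 420.95 %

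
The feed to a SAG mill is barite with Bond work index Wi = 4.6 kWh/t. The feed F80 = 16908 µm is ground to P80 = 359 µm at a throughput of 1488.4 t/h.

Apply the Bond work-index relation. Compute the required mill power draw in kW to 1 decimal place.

P = 3087.0 kW

W = 10·Wi·(P80^(-½) − F80^(-½))
W = 10·4.6·(1/√359 − 1/√16908) = 10·4.6·(0.045087) = 2.0740 kWh/t
P = W·T = 2.0740·1488.4 = 3087.0 kW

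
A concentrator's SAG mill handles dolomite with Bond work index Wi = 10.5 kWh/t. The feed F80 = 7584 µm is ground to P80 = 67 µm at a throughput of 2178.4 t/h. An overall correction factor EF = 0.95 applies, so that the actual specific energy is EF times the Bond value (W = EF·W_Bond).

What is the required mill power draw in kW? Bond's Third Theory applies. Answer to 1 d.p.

P = 24051.7 kW

Bond: W = 10·Wi·(1/√P80 − 1/√F80)
W = 10·10.5·(1/√67 − 1/√7584) = 10·10.5·(0.110687) = 11.6221 kWh/t
Apply correction: 11.6221 × 0.95 = 11.0410 kWh/t
Mill draw = 11.0410 × 2178.4 = 24051.7 kW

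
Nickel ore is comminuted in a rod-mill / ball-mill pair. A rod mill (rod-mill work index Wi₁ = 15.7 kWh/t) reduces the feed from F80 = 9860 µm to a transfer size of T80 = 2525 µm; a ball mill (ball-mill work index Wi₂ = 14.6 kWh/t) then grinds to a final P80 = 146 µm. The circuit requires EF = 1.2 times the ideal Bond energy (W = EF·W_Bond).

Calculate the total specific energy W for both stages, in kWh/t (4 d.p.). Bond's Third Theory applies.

W = 10 Wi (1/√P80 − 1/√F80)  [Bond]
Stage 1 (9860→2525 µm, Wi₁=15.7): W₁ = 10·15.7·(0.019901 − 0.010071) = 1.5433 kWh/t
Stage 2 (2525→146 µm, Wi₂=14.6): W₂ = 10·14.6·(0.082761 − 0.019901) = 9.1775 kWh/t
W = W₁ + W₂ = 1.5433 + 9.1775 = 10.7208 kWh/t
W_actual = 1.2 × 10.7208 = 12.8650 kWh/t

W = 12.8650 kWh/t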